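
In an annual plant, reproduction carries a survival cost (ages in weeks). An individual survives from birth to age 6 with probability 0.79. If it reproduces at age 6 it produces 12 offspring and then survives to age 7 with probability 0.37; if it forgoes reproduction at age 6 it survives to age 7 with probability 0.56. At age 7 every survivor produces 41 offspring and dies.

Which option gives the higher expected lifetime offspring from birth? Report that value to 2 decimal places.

breed at age 6: R₀ = 0.79 × (12 + 0.37 × 41) = 0.79 × 27.1700 = 21.4643
delay to age 7: R₀ = 0.79 × (0.56 × 41) = 0.79 × 22.9600 = 18.1384
Higher: breed at age 6 (21.4643).

21.46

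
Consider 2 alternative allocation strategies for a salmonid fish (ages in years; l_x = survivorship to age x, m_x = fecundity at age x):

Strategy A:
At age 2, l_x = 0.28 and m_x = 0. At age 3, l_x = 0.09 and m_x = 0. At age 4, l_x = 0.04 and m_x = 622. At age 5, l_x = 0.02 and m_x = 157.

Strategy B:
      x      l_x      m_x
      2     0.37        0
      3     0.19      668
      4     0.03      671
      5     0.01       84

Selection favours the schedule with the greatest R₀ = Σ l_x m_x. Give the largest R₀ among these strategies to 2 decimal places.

147.89

Strategy A: R₀ = 0.28×0 + 0.09×0 + 0.04×622 + 0.02×157 = 28.0200
Strategy B: R₀ = 0.37×0 + 0.19×668 + 0.03×671 + 0.01×84 = 147.8900
Highest R₀: strategy B with 147.8900.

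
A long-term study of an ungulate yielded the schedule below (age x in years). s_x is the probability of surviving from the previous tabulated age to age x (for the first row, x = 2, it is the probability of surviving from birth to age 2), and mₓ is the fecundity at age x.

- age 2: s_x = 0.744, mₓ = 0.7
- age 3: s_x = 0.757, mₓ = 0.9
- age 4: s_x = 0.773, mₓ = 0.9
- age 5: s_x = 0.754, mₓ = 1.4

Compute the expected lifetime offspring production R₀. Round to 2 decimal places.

1.88

Survivorship from birth: l_x = s_2·s_3·…·s_x.
  l_2 = 0.74400
  l_3 = 0.56321
  l_4 = 0.43536
  l_5 = 0.32826
R₀ = Σ l_x mₓ:
  age 2: 0.74400 × 0.7 = 0.5208
  age 3: 0.56321 × 0.9 = 0.5069
  age 4: 0.43536 × 0.9 = 0.3918
  age 5: 0.32826 × 1.4 = 0.4596
R₀ = 0.5208 + 0.5069 + 0.3918 + 0.4596 = 1.8791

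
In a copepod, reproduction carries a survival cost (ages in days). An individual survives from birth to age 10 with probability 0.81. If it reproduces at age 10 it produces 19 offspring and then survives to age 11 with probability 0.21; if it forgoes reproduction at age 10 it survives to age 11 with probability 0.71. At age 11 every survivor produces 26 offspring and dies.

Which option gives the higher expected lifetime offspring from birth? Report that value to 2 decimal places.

19.81

breed at age 10: R₀ = 0.81 × (19 + 0.21 × 26) = 0.81 × 24.4600 = 19.8126
delay to age 11: R₀ = 0.81 × (0.71 × 26) = 0.81 × 18.4600 = 14.9526
Higher: breed at age 10 (19.8126).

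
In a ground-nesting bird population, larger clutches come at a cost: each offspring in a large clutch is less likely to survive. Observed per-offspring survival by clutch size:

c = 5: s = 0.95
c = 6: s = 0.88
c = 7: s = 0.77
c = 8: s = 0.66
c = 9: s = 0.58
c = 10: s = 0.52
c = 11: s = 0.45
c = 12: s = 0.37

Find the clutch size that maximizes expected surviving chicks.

7

Expected surviving chicks = c × s(c):
  c=5: 5 × 0.95 = 4.750
  c=6: 6 × 0.88 = 5.280
  c=7: 7 × 0.77 = 5.390
  c=8: 8 × 0.66 = 5.280
  c=9: 9 × 0.58 = 5.220
  c=10: 10 × 0.52 = 5.200
  c=11: 11 × 0.45 = 4.950
  c=12: 12 × 0.37 = 4.440
Maximum at c = 7 (5.390 surviving chicks).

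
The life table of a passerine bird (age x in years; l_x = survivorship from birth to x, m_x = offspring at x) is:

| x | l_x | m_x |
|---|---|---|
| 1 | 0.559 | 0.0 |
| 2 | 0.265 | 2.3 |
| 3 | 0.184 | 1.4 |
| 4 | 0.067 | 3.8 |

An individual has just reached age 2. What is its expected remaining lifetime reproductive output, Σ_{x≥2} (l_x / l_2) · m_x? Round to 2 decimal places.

l_2 = 0.265. Conditional survival from age 2 to x is l_x / l_2.
  x=2: (0.265/0.265) × 2.3 = 2.3000
  x=3: (0.184/0.265) × 1.4 = 0.9721
  x=4: (0.067/0.265) × 3.8 = 0.9608
Sum = 2.3000 + 0.9721 + 0.9608 = 4.2328

4.23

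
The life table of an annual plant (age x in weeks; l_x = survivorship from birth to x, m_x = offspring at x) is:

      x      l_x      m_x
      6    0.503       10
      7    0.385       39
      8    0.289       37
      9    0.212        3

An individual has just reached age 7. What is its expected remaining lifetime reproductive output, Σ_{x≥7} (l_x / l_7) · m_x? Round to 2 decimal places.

68.43

l_7 = 0.385. Conditional survival from age 7 to x is l_x / l_7.
  x=7: (0.385/0.385) × 39 = 39.0000
  x=8: (0.289/0.385) × 37 = 27.7740
  x=9: (0.212/0.385) × 3 = 1.6519
Sum = 39.0000 + 27.7740 + 1.6519 = 68.4260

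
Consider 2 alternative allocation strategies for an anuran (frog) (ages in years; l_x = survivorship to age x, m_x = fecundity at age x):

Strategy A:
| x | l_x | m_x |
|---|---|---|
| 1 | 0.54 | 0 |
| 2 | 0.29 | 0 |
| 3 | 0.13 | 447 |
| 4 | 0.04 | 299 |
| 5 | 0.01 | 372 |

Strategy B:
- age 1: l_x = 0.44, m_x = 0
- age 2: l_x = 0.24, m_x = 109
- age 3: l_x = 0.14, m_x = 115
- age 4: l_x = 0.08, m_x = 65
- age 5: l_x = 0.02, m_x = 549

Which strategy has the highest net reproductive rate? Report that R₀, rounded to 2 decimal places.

Strategy A: R₀ = 0.54×0 + 0.29×0 + 0.13×447 + 0.04×299 + 0.01×372 = 73.7900
Strategy B: R₀ = 0.44×0 + 0.24×109 + 0.14×115 + 0.08×65 + 0.02×549 = 58.4400
Highest R₀: strategy A with 73.7900.

73.79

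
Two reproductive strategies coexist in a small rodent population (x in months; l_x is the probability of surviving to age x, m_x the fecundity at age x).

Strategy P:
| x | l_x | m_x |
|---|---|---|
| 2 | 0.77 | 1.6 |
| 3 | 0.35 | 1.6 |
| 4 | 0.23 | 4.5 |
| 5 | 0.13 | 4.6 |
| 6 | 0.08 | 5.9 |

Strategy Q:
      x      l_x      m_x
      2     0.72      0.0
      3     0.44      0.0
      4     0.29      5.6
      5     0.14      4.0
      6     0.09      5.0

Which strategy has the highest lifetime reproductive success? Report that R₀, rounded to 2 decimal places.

3.90

Strategy P: R₀ = 0.77×1.6 + 0.35×1.6 + 0.23×4.5 + 0.13×4.6 + 0.08×5.9 = 3.8970
Strategy Q: R₀ = 0.72×0.0 + 0.44×0.0 + 0.29×5.6 + 0.14×4.0 + 0.09×5.0 = 2.6340
Highest R₀: strategy P with 3.8970.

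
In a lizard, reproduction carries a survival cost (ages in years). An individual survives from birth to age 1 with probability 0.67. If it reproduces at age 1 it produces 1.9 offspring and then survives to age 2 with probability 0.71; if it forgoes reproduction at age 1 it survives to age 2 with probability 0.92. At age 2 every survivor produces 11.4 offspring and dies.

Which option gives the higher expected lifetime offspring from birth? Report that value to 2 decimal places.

7.03

breed at age 1: R₀ = 0.67 × (1.9 + 0.71 × 11.4) = 0.67 × 9.9940 = 6.6960
delay to age 2: R₀ = 0.67 × (0.92 × 11.4) = 0.67 × 10.4880 = 7.0270
Higher: delay to age 2 (7.0270).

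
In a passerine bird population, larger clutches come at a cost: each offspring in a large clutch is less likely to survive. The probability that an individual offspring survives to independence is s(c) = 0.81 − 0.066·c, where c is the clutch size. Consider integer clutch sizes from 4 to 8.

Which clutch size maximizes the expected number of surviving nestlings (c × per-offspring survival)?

6

Expected surviving nestlings = c × s(c):
  c=4: 4 × 0.546 = 2.184
  c=5: 5 × 0.480 = 2.400
  c=6: 6 × 0.414 = 2.484
  c=7: 7 × 0.348 = 2.436
  c=8: 8 × 0.282 = 2.256
Maximum at c = 6 (2.484 surviving nestlings).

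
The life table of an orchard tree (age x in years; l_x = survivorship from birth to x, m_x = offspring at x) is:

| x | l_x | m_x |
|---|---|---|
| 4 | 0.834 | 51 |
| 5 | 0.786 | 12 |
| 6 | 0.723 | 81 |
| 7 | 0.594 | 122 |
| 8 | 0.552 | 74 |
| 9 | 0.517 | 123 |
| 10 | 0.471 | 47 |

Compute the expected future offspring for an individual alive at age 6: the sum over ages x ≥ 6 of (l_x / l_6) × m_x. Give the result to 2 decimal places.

l_6 = 0.723. Conditional survival from age 6 to x is l_x / l_6.
  x=6: (0.723/0.723) × 81 = 81.0000
  x=7: (0.594/0.723) × 122 = 100.2324
  x=8: (0.552/0.723) × 74 = 56.4979
  x=9: (0.517/0.723) × 123 = 87.9544
  x=10: (0.471/0.723) × 47 = 30.6183
Sum = 81.0000 + 100.2324 + 56.4979 + 87.9544 + 30.6183 = 356.3029

356.30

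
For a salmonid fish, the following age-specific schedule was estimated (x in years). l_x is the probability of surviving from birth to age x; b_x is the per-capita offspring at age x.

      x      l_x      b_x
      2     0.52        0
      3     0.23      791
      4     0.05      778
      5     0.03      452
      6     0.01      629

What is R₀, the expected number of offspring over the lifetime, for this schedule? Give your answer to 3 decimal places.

R₀ = Σ l_x b_x:
  age 2: 0.52 × 0 = 0.0000
  age 3: 0.23 × 791 = 181.9300
  age 4: 0.05 × 778 = 38.9000
  age 5: 0.03 × 452 = 13.5600
  age 6: 0.01 × 629 = 6.2900
R₀ = 0.0000 + 181.9300 + 38.9000 + 13.5600 + 6.2900 = 240.6800

240.680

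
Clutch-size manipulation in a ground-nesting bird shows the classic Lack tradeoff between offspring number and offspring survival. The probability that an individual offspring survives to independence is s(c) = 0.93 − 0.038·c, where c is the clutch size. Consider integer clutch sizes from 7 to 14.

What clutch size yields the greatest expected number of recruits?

Expected recruits = c × s(c):
  c=7: 7 × 0.664 = 4.648
  c=8: 8 × 0.626 = 5.008
  c=9: 9 × 0.588 = 5.292
  c=10: 10 × 0.550 = 5.500
  c=11: 11 × 0.512 = 5.632
  c=12: 12 × 0.474 = 5.688
  c=13: 13 × 0.436 = 5.668
  c=14: 14 × 0.398 = 5.572
Maximum at c = 12 (5.688 recruits).

12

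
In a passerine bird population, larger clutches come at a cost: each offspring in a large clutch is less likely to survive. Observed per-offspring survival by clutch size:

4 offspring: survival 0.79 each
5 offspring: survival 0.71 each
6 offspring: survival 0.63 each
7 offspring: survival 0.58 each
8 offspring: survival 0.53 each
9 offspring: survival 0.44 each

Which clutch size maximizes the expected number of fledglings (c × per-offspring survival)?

Expected fledglings = c × s(c):
  c=4: 4 × 0.79 = 3.160
  c=5: 5 × 0.71 = 3.550
  c=6: 6 × 0.63 = 3.780
  c=7: 7 × 0.58 = 4.060
  c=8: 8 × 0.53 = 4.240
  c=9: 9 × 0.44 = 3.960
Maximum at c = 8 (4.240 fledglings).

8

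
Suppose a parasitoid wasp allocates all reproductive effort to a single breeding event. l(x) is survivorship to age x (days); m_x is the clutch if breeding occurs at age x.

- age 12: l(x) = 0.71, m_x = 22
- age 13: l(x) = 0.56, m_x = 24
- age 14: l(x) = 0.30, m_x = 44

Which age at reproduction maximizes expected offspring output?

Expected offspring if breeding at age x = l(x) × m_x:
  age 12: 0.71 × 22 = 15.620
  age 13: 0.56 × 24 = 13.440
  age 14: 0.30 × 44 = 13.200
Maximum at age 12 (15.620).

12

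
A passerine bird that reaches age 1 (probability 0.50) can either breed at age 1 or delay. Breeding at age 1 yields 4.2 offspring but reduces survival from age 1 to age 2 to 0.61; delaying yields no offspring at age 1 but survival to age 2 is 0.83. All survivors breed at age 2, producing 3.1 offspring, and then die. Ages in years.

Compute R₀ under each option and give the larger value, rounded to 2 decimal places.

3.05

breed at age 1: R₀ = 0.50 × (4.2 + 0.61 × 3.1) = 0.50 × 6.0910 = 3.0455
delay to age 2: R₀ = 0.50 × (0.83 × 3.1) = 0.50 × 2.5730 = 1.2865
Higher: breed at age 1 (3.0455).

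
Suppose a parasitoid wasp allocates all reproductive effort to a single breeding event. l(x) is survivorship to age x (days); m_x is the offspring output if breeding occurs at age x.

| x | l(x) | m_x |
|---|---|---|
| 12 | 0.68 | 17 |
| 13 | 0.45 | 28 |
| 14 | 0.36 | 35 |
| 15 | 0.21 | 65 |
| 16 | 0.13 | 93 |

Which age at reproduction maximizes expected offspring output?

Expected offspring if breeding at age x = l(x) × m_x:
  age 12: 0.68 × 17 = 11.560
  age 13: 0.45 × 28 = 12.600
  age 14: 0.36 × 35 = 12.600
  age 15: 0.21 × 65 = 13.650
  age 16: 0.13 × 93 = 12.090
Maximum at age 15 (13.650).

15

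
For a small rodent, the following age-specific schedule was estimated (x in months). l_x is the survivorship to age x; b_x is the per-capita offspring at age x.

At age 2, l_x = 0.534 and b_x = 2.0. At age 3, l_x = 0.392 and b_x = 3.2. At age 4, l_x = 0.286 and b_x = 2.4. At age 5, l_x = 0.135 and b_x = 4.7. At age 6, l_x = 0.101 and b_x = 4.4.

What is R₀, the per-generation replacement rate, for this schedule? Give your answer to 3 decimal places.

4.088

R₀ = Σ l_x b_x:
  age 2: 0.534 × 2.0 = 1.0680
  age 3: 0.392 × 3.2 = 1.2544
  age 4: 0.286 × 2.4 = 0.6864
  age 5: 0.135 × 4.7 = 0.6345
  age 6: 0.101 × 4.4 = 0.4444
R₀ = 1.0680 + 1.2544 + 0.6864 + 0.6345 + 0.4444 = 4.0877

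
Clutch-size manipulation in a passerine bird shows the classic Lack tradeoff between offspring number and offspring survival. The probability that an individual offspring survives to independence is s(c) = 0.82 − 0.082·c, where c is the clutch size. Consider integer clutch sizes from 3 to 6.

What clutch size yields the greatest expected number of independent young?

5

Expected independent young = c × s(c):
  c=3: 3 × 0.574 = 1.722
  c=4: 4 × 0.492 = 1.968
  c=5: 5 × 0.410 = 2.050
  c=6: 6 × 0.328 = 1.968
Maximum at c = 5 (2.050 independent young).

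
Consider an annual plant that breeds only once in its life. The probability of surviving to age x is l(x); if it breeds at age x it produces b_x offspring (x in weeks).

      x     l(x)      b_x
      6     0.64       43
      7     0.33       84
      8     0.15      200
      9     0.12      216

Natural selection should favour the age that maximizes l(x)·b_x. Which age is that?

Expected offspring if breeding at age x = l(x) × b_x:
  age 6: 0.64 × 43 = 27.520
  age 7: 0.33 × 84 = 27.720
  age 8: 0.15 × 200 = 30.000
  age 9: 0.12 × 216 = 25.920
Maximum at age 8 (30.000).

8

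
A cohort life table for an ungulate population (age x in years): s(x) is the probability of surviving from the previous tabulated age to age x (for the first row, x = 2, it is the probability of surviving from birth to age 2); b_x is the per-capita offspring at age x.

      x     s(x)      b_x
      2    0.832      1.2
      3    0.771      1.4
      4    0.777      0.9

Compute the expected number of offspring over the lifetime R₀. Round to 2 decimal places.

2.35

Survivorship from birth: l_x = s_2·s_3·…·s_x.
  l_2 = 0.83200
  l_3 = 0.64147
  l_4 = 0.49842
R₀ = Σ l_x b_x:
  age 2: 0.83200 × 1.2 = 0.9984
  age 3: 0.64147 × 1.4 = 0.8981
  age 4: 0.49842 × 0.9 = 0.4486
R₀ = 0.9984 + 0.8981 + 0.4486 = 2.3450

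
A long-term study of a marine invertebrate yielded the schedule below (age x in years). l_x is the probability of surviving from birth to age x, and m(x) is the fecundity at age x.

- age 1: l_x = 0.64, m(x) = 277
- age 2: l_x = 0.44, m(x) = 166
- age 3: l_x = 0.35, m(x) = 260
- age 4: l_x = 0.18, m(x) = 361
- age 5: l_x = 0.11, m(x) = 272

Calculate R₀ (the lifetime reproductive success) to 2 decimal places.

R₀ = Σ l_x m(x):
  age 1: 0.64 × 277 = 177.2800
  age 2: 0.44 × 166 = 73.0400
  age 3: 0.35 × 260 = 91.0000
  age 4: 0.18 × 361 = 64.9800
  age 5: 0.11 × 272 = 29.9200
R₀ = 177.2800 + 73.0400 + 91.0000 + 64.9800 + 29.9200 = 436.2200

436.22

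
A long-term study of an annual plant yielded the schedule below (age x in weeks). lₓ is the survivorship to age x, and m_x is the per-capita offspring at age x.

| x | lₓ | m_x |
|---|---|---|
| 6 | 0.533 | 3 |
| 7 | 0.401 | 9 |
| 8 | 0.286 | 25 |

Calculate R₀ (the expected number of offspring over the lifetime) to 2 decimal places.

12.36

R₀ = Σ lₓ m_x:
  age 6: 0.533 × 3 = 1.5990
  age 7: 0.401 × 9 = 3.6090
  age 8: 0.286 × 25 = 7.1500
R₀ = 1.5990 + 3.6090 + 7.1500 = 12.3580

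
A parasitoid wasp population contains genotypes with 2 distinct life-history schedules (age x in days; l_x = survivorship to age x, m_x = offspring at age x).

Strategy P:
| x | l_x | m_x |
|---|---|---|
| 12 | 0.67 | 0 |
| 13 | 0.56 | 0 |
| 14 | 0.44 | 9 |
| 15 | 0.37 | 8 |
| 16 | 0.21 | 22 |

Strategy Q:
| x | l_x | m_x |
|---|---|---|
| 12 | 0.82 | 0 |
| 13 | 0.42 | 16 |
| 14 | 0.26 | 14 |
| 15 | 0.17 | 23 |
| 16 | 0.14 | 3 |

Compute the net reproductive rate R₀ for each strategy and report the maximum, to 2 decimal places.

14.69

Strategy P: R₀ = 0.67×0 + 0.56×0 + 0.44×9 + 0.37×8 + 0.21×22 = 11.5400
Strategy Q: R₀ = 0.82×0 + 0.42×16 + 0.26×14 + 0.17×23 + 0.14×3 = 14.6900
Highest R₀: strategy Q with 14.6900.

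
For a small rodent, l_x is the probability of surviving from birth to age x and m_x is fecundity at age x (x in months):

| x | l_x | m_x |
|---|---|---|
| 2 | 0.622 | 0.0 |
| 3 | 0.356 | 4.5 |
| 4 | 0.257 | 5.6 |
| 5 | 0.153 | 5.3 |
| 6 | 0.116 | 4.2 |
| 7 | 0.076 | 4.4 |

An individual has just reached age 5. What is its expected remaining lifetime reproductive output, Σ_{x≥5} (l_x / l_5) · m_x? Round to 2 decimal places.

l_5 = 0.153. Conditional survival from age 5 to x is l_x / l_5.
  x=5: (0.153/0.153) × 5.3 = 5.3000
  x=6: (0.116/0.153) × 4.2 = 3.1843
  x=7: (0.076/0.153) × 4.4 = 2.1856
Sum = 5.3000 + 3.1843 + 2.1856 = 10.6699

10.67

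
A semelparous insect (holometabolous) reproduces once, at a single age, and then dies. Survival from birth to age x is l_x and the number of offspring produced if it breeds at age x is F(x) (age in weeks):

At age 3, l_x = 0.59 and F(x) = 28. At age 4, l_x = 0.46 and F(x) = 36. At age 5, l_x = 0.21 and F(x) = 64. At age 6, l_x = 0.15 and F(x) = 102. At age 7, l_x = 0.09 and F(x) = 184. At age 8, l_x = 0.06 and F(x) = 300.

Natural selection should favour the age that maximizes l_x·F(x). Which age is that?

Expected offspring if breeding at age x = l_x × F(x):
  age 3: 0.59 × 28 = 16.520
  age 4: 0.46 × 36 = 16.560
  age 5: 0.21 × 64 = 13.440
  age 6: 0.15 × 102 = 15.300
  age 7: 0.09 × 184 = 16.560
  age 8: 0.06 × 300 = 18.000
Maximum at age 8 (18.000).

8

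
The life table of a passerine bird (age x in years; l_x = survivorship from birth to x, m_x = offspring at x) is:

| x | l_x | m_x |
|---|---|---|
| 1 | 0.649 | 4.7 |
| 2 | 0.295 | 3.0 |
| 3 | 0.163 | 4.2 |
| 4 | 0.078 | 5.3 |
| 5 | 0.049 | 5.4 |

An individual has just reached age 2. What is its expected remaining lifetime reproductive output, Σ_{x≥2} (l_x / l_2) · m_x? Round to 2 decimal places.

l_2 = 0.295. Conditional survival from age 2 to x is l_x / l_2.
  x=2: (0.295/0.295) × 3.0 = 3.0000
  x=3: (0.163/0.295) × 4.2 = 2.3207
  x=4: (0.078/0.295) × 5.3 = 1.4014
  x=5: (0.049/0.295) × 5.4 = 0.8969
Sum = 3.0000 + 2.3207 + 1.4014 + 0.8969 = 7.6190

7.62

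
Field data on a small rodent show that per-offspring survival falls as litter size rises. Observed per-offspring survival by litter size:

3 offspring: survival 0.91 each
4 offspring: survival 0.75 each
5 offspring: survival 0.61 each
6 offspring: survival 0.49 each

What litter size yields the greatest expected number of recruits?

Expected recruits = c × s(c):
  c=3: 3 × 0.91 = 2.730
  c=4: 4 × 0.75 = 3.000
  c=5: 5 × 0.61 = 3.050
  c=6: 6 × 0.49 = 2.940
Maximum at c = 5 (3.050 recruits).

5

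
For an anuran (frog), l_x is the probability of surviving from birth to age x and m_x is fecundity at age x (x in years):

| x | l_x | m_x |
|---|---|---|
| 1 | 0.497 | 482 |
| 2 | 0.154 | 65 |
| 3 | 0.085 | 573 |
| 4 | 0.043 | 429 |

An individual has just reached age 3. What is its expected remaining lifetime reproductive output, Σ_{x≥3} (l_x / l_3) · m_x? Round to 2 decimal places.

790.02

l_3 = 0.085. Conditional survival from age 3 to x is l_x / l_3.
  x=3: (0.085/0.085) × 573 = 573.0000
  x=4: (0.043/0.085) × 429 = 217.0235
Sum = 573.0000 + 217.0235 = 790.0235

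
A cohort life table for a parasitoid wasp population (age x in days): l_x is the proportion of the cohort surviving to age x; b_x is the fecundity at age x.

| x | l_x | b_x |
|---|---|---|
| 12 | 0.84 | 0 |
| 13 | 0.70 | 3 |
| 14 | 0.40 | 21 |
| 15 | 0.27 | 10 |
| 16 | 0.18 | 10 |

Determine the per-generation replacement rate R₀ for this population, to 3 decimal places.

R₀ = Σ l_x b_x:
  age 12: 0.84 × 0 = 0.0000
  age 13: 0.70 × 3 = 2.1000
  age 14: 0.40 × 21 = 8.4000
  age 15: 0.27 × 10 = 2.7000
  age 16: 0.18 × 10 = 1.8000
R₀ = 0.0000 + 2.1000 + 8.4000 + 2.7000 + 1.8000 = 15.0000

15.000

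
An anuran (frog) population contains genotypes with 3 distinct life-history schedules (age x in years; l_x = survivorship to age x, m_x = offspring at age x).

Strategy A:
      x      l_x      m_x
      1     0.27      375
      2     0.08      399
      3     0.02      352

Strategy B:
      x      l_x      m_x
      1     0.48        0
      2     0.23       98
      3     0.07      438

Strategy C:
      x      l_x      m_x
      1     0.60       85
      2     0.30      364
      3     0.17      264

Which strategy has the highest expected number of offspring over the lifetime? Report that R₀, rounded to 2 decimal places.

Strategy A: R₀ = 0.27×375 + 0.08×399 + 0.02×352 = 140.2100
Strategy B: R₀ = 0.48×0 + 0.23×98 + 0.07×438 = 53.2000
Strategy C: R₀ = 0.60×85 + 0.30×364 + 0.17×264 = 205.0800
Highest R₀: strategy C with 205.0800.

205.08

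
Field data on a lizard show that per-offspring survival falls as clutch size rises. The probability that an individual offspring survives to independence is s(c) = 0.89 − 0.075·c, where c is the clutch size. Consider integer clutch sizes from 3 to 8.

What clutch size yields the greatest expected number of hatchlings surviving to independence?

6

Expected hatchlings surviving to independence = c × s(c):
  c=3: 3 × 0.665 = 1.995
  c=4: 4 × 0.590 = 2.360
  c=5: 5 × 0.515 = 2.575
  c=6: 6 × 0.440 = 2.640
  c=7: 7 × 0.365 = 2.555
  c=8: 8 × 0.290 = 2.320
Maximum at c = 6 (2.640 hatchlings surviving to independence).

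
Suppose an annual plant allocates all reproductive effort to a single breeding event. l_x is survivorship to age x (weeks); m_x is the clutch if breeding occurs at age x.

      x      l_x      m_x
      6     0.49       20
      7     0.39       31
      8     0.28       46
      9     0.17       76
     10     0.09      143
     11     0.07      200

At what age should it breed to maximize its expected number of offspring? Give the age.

11

Expected offspring if breeding at age x = l_x × m_x:
  age 6: 0.49 × 20 = 9.800
  age 7: 0.39 × 31 = 12.090
  age 8: 0.28 × 46 = 12.880
  age 9: 0.17 × 76 = 12.920
  age 10: 0.09 × 143 = 12.870
  age 11: 0.07 × 200 = 14.000
Maximum at age 11 (14.000).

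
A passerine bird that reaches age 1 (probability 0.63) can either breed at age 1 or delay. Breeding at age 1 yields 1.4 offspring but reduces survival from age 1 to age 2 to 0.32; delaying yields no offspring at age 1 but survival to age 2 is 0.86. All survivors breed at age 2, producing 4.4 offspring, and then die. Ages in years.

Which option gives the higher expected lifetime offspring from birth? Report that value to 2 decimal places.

breed at age 1: R₀ = 0.63 × (1.4 + 0.32 × 4.4) = 0.63 × 2.8080 = 1.7690
delay to age 2: R₀ = 0.63 × (0.86 × 4.4) = 0.63 × 3.7840 = 2.3839
Higher: delay to age 2 (2.3839).

2.38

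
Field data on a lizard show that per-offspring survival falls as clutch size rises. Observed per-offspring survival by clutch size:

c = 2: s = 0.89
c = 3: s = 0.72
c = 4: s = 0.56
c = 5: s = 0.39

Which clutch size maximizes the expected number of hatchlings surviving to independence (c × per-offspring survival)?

Expected hatchlings surviving to independence = c × s(c):
  c=2: 2 × 0.89 = 1.780
  c=3: 3 × 0.72 = 2.160
  c=4: 4 × 0.56 = 2.240
  c=5: 5 × 0.39 = 1.950
Maximum at c = 4 (2.240 hatchlings surviving to independence).

4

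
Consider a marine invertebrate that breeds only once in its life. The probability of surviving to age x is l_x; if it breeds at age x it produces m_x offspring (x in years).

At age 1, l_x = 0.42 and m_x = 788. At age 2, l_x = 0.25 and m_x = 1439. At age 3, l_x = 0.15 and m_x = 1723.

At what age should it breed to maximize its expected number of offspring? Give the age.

2

Expected offspring if breeding at age x = l_x × m_x:
  age 1: 0.42 × 788 = 330.960
  age 2: 0.25 × 1439 = 359.750
  age 3: 0.15 × 1723 = 258.450
Maximum at age 2 (359.750).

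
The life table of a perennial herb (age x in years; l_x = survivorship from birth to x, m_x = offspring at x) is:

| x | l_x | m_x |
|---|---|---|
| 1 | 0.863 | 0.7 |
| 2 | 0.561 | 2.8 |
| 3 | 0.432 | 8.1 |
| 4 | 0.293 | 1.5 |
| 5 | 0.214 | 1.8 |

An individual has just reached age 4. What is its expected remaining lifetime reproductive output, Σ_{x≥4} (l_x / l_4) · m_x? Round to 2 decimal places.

2.81

l_4 = 0.293. Conditional survival from age 4 to x is l_x / l_4.
  x=4: (0.293/0.293) × 1.5 = 1.5000
  x=5: (0.214/0.293) × 1.8 = 1.3147
Sum = 1.5000 + 1.3147 = 2.8147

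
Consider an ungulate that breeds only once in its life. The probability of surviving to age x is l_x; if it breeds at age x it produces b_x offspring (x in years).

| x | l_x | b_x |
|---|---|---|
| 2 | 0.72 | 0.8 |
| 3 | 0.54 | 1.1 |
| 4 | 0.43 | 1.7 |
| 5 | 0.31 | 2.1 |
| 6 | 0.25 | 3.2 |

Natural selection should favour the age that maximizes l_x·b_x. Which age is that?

Expected offspring if breeding at age x = l_x × b_x:
  age 2: 0.72 × 0.8 = 0.576
  age 3: 0.54 × 1.1 = 0.594
  age 4: 0.43 × 1.7 = 0.731
  age 5: 0.31 × 2.1 = 0.651
  age 6: 0.25 × 3.2 = 0.800
Maximum at age 6 (0.800).

6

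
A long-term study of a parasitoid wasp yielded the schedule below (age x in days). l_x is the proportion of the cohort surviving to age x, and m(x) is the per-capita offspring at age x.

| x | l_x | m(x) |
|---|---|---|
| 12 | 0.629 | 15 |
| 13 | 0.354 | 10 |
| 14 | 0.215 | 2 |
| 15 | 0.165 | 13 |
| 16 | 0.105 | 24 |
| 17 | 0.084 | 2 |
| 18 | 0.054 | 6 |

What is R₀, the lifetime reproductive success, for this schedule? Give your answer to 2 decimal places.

18.56

R₀ = Σ l_x m(x):
  age 12: 0.629 × 15 = 9.4350
  age 13: 0.354 × 10 = 3.5400
  age 14: 0.215 × 2 = 0.4300
  age 15: 0.165 × 13 = 2.1450
  age 16: 0.105 × 24 = 2.5200
  age 17: 0.084 × 2 = 0.1680
  age 18: 0.054 × 6 = 0.3240
R₀ = 9.4350 + 3.5400 + 0.4300 + 2.1450 + 2.5200 + 0.1680 + 0.3240 = 18.5620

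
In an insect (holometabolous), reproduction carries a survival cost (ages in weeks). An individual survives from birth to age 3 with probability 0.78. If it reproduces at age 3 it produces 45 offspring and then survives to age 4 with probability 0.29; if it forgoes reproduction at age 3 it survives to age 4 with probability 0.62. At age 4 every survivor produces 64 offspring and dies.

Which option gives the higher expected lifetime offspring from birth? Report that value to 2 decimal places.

breed at age 3: R₀ = 0.78 × (45 + 0.29 × 64) = 0.78 × 63.5600 = 49.5768
delay to age 4: R₀ = 0.78 × (0.62 × 64) = 0.78 × 39.6800 = 30.9504
Higher: breed at age 3 (49.5768).

49.58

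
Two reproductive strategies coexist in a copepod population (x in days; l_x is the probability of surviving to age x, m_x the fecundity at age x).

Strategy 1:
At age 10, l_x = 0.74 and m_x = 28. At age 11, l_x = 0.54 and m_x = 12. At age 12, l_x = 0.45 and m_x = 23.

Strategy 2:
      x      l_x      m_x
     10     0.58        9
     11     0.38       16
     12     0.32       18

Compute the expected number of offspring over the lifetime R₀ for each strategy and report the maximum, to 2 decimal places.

37.55

Strategy 1: R₀ = 0.74×28 + 0.54×12 + 0.45×23 = 37.5500
Strategy 2: R₀ = 0.58×9 + 0.38×16 + 0.32×18 = 17.0600
Highest R₀: strategy 1 with 37.5500.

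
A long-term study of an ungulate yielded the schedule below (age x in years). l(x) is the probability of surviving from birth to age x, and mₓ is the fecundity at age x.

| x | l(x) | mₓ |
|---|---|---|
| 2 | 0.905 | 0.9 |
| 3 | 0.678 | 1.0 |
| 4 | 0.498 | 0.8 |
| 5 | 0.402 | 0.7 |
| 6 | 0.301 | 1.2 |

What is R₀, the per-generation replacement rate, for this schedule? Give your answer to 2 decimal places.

R₀ = Σ l(x) mₓ:
  age 2: 0.905 × 0.9 = 0.8145
  age 3: 0.678 × 1.0 = 0.6780
  age 4: 0.498 × 0.8 = 0.3984
  age 5: 0.402 × 0.7 = 0.2814
  age 6: 0.301 × 1.2 = 0.3612
R₀ = 0.8145 + 0.6780 + 0.3984 + 0.2814 + 0.3612 = 2.5335

2.53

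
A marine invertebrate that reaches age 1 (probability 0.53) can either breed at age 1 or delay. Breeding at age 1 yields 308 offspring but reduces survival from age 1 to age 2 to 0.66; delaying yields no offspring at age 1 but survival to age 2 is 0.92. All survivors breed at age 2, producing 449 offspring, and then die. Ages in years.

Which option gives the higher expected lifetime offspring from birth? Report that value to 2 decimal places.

320.30

breed at age 1: R₀ = 0.53 × (308 + 0.66 × 449) = 0.53 × 604.3400 = 320.3002
delay to age 2: R₀ = 0.53 × (0.92 × 449) = 0.53 × 413.0800 = 218.9324
Higher: breed at age 1 (320.3002).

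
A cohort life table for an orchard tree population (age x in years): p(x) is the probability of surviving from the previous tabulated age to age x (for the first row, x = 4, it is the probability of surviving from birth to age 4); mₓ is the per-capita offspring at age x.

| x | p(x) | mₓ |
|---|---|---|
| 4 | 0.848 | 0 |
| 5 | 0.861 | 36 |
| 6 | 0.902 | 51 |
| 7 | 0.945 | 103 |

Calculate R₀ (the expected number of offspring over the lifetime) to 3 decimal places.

123.974

Survivorship from birth: l_x = p_4·p_5·…·p_x.
  l_4 = 0.84800
  l_5 = 0.73013
  l_6 = 0.65858
  l_7 = 0.62235
R₀ = Σ l_x mₓ:
  age 4: 0.84800 × 0 = 0.0000
  age 5: 0.73013 × 36 = 26.2847
  age 6: 0.65858 × 51 = 33.5876
  age 7: 0.62235 × 103 = 64.1020
R₀ = 0.0000 + 26.2847 + 33.5876 + 64.1020 = 123.9743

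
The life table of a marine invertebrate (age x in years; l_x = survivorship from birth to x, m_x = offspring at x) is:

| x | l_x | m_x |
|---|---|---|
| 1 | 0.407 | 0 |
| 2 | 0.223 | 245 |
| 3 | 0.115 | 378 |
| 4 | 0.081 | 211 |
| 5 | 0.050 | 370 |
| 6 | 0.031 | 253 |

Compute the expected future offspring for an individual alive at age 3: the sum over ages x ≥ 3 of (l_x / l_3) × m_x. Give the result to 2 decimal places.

755.69

l_3 = 0.115. Conditional survival from age 3 to x is l_x / l_3.
  x=3: (0.115/0.115) × 378 = 378.0000
  x=4: (0.081/0.115) × 211 = 148.6174
  x=5: (0.050/0.115) × 370 = 160.8696
  x=6: (0.031/0.115) × 253 = 68.2000
Sum = 378.0000 + 148.6174 + 160.8696 + 68.2000 = 755.6870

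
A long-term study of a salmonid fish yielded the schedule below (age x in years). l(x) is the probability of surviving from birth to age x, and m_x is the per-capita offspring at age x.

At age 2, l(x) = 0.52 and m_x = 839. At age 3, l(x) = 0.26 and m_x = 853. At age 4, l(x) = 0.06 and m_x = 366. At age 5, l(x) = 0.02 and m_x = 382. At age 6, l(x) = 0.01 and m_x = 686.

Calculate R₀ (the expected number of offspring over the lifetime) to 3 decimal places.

R₀ = Σ l(x) m_x:
  age 2: 0.52 × 839 = 436.2800
  age 3: 0.26 × 853 = 221.7800
  age 4: 0.06 × 366 = 21.9600
  age 5: 0.02 × 382 = 7.6400
  age 6: 0.01 × 686 = 6.8600
R₀ = 436.2800 + 221.7800 + 21.9600 + 7.6400 + 6.8600 = 694.5200

694.520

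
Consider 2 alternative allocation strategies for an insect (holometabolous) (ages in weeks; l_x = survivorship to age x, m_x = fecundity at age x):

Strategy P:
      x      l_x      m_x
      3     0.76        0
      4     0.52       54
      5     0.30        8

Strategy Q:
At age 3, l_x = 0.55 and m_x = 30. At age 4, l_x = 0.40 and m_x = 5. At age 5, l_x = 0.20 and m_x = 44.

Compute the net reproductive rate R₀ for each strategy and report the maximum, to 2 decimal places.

30.48

Strategy P: R₀ = 0.76×0 + 0.52×54 + 0.30×8 = 30.4800
Strategy Q: R₀ = 0.55×30 + 0.40×5 + 0.20×44 = 27.3000
Highest R₀: strategy P with 30.4800.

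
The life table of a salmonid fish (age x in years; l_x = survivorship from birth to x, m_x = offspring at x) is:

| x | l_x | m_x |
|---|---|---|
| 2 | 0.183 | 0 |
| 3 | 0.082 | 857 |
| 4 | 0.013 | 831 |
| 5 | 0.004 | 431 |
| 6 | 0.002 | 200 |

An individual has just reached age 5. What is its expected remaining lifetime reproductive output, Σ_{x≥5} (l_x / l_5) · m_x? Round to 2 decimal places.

531.00

l_5 = 0.004. Conditional survival from age 5 to x is l_x / l_5.
  x=5: (0.004/0.004) × 431 = 431.0000
  x=6: (0.002/0.004) × 200 = 100.0000
Sum = 431.0000 + 100.0000 = 531.0000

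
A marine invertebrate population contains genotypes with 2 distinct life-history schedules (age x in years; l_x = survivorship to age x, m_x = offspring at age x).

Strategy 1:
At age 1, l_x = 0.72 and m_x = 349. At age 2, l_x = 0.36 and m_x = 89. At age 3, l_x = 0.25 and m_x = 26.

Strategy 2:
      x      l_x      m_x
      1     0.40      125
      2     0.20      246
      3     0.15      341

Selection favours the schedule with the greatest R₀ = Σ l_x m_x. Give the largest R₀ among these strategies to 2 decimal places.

289.82

Strategy 1: R₀ = 0.72×349 + 0.36×89 + 0.25×26 = 289.8200
Strategy 2: R₀ = 0.40×125 + 0.20×246 + 0.15×341 = 150.3500
Highest R₀: strategy 1 with 289.8200.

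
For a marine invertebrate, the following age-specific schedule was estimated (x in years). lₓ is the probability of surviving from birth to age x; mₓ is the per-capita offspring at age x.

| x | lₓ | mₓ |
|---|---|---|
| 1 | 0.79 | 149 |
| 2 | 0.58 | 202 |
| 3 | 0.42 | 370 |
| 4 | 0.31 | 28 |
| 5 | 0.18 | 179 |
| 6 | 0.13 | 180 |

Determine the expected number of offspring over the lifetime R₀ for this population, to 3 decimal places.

454.570

R₀ = Σ lₓ mₓ:
  age 1: 0.79 × 149 = 117.7100
  age 2: 0.58 × 202 = 117.1600
  age 3: 0.42 × 370 = 155.4000
  age 4: 0.31 × 28 = 8.6800
  age 5: 0.18 × 179 = 32.2200
  age 6: 0.13 × 180 = 23.4000
R₀ = 117.7100 + 117.1600 + 155.4000 + 8.6800 + 32.2200 + 23.4000 = 454.5700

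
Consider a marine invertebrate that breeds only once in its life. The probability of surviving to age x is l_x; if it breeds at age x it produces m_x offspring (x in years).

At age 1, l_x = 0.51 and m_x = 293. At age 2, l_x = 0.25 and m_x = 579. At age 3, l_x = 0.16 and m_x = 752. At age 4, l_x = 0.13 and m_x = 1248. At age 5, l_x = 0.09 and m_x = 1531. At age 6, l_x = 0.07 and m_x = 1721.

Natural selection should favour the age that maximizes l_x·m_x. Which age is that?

Expected offspring if breeding at age x = l_x × m_x:
  age 1: 0.51 × 293 = 149.430
  age 2: 0.25 × 579 = 144.750
  age 3: 0.16 × 752 = 120.320
  age 4: 0.13 × 1248 = 162.240
  age 5: 0.09 × 1531 = 137.790
  age 6: 0.07 × 1721 = 120.470
Maximum at age 4 (162.240).

4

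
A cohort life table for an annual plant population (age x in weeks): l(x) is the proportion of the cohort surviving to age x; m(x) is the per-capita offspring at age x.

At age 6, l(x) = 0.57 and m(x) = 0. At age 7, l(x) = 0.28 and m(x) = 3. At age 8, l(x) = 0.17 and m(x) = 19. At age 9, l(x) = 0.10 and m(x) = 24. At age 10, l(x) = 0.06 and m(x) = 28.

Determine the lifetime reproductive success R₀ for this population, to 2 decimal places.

8.15

R₀ = Σ l(x) m(x):
  age 6: 0.57 × 0 = 0.0000
  age 7: 0.28 × 3 = 0.8400
  age 8: 0.17 × 19 = 3.2300
  age 9: 0.10 × 24 = 2.4000
  age 10: 0.06 × 28 = 1.6800
R₀ = 0.0000 + 0.8400 + 3.2300 + 2.4000 + 1.6800 = 8.1500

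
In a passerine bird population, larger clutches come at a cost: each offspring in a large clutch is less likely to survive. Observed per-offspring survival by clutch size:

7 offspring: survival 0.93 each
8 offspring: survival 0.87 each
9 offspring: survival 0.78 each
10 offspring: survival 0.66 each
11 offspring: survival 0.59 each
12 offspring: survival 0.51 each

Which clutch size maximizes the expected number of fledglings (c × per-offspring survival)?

Expected fledglings = c × s(c):
  c=7: 7 × 0.93 = 6.510
  c=8: 8 × 0.87 = 6.960
  c=9: 9 × 0.78 = 7.020
  c=10: 10 × 0.66 = 6.600
  c=11: 11 × 0.59 = 6.490
  c=12: 12 × 0.51 = 6.120
Maximum at c = 9 (7.020 fledglings).

9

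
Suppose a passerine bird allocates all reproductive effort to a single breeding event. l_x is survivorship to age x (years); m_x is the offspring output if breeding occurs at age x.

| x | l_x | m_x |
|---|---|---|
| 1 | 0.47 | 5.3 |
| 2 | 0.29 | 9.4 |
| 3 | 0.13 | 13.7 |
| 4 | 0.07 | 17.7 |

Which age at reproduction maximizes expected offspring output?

Expected offspring if breeding at age x = l_x × m_x:
  age 1: 0.47 × 5.3 = 2.491
  age 2: 0.29 × 9.4 = 2.726
  age 3: 0.13 × 13.7 = 1.781
  age 4: 0.07 × 17.7 = 1.239
Maximum at age 2 (2.726).

2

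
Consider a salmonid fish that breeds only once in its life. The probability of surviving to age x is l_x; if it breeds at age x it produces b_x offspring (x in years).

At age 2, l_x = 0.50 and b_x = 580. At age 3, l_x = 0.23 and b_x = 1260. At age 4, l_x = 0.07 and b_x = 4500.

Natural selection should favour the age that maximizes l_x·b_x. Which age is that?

Expected offspring if breeding at age x = l_x × b_x:
  age 2: 0.50 × 580 = 290.000
  age 3: 0.23 × 1260 = 289.800
  age 4: 0.07 × 4500 = 315.000
Maximum at age 4 (315.000).

4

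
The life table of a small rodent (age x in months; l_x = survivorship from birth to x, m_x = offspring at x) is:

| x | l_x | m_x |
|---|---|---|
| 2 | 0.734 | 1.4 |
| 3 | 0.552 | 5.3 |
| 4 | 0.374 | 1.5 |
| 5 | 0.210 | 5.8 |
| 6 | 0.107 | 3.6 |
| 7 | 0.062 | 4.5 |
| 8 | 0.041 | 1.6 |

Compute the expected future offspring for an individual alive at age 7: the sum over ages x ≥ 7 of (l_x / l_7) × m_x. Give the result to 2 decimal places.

l_7 = 0.062. Conditional survival from age 7 to x is l_x / l_7.
  x=7: (0.062/0.062) × 4.5 = 4.5000
  x=8: (0.041/0.062) × 1.6 = 1.0581
Sum = 4.5000 + 1.0581 = 5.5581

5.56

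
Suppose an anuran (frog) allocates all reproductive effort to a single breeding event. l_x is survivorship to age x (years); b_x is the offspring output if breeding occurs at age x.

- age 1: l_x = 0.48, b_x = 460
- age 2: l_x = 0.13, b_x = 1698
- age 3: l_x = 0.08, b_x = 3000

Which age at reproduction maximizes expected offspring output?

Expected offspring if breeding at age x = l_x × b_x:
  age 1: 0.48 × 460 = 220.800
  age 2: 0.13 × 1698 = 220.740
  age 3: 0.08 × 3000 = 240.000
Maximum at age 3 (240.000).

3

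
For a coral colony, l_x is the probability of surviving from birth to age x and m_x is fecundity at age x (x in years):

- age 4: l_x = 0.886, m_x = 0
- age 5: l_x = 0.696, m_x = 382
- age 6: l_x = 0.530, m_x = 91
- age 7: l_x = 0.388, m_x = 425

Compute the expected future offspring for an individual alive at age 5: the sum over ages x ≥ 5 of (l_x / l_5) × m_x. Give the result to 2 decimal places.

l_5 = 0.696. Conditional survival from age 5 to x is l_x / l_5.
  x=5: (0.696/0.696) × 382 = 382.0000
  x=6: (0.530/0.696) × 91 = 69.2960
  x=7: (0.388/0.696) × 425 = 236.9253
Sum = 382.0000 + 69.2960 + 236.9253 = 688.2213

688.22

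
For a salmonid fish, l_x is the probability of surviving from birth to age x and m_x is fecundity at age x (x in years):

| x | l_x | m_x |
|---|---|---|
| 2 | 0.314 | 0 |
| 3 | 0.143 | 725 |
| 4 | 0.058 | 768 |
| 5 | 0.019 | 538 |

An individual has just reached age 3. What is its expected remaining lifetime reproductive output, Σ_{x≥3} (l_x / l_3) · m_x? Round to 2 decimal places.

l_3 = 0.143. Conditional survival from age 3 to x is l_x / l_3.
  x=3: (0.143/0.143) × 725 = 725.0000
  x=4: (0.058/0.143) × 768 = 311.4965
  x=5: (0.019/0.143) × 538 = 71.4825
Sum = 725.0000 + 311.4965 + 71.4825 = 1107.9790

1107.98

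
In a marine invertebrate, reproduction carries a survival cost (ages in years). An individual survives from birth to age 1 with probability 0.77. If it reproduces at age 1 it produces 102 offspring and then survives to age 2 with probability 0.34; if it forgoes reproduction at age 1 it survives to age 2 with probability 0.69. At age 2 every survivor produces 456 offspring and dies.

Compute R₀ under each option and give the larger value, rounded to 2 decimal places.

breed at age 1: R₀ = 0.77 × (102 + 0.34 × 456) = 0.77 × 257.0400 = 197.9208
delay to age 2: R₀ = 0.77 × (0.69 × 456) = 0.77 × 314.6400 = 242.2728
Higher: delay to age 2 (242.2728).

242.27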